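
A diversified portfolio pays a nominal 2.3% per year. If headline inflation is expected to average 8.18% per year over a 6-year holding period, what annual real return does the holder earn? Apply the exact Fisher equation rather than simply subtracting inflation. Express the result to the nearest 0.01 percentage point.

-5.44%

With constant rates the annual real return is the same each year: (1+2.3%)/(1+8.18%) − 1 = -0.05435.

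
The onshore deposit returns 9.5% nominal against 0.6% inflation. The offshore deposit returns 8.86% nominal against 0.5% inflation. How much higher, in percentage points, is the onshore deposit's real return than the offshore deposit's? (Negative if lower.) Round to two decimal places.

0.53

The onshore deposit real return: 1.095/1.006 − 1 = 8.847%.
The offshore deposit real return: 1.0886/1.005 − 1 = 8.318%.
Difference: 8.847 − 8.318 = 0.529 pp.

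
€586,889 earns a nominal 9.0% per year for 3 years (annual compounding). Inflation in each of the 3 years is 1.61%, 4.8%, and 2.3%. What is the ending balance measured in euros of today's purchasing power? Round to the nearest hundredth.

€697,689.35

Nominal value at maturity: €586,889 × (1 + 9.0%)^3 ≈ €760,038.27.
Price-level factor over 3 years: 1.0161 × 1.048 × 1.023 = 1.0893648744.
Dividing the nominal maturity value by the price-level factor gives the value in today's money.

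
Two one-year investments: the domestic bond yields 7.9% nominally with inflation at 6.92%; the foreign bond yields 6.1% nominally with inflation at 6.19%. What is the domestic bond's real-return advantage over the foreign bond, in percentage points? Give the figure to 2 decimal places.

1.00

The domestic bond real return: 1.079/1.0692 − 1 = 0.917%.
The foreign bond real return: 1.061/1.0619 − 1 = -0.085%.
Difference: 0.917 − (-0.085) = 1.002 pp.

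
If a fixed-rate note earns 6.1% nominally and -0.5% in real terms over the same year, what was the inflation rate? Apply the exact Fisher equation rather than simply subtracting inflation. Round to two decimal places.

6.63%

From (1+r_nom) = (1+r_real)(1+π), we get 1+π = (1 + 6.1%)/(1 − 0.5%) = 1.061/0.995 ≈ 1.06633.
So π ≈ 6.6332%.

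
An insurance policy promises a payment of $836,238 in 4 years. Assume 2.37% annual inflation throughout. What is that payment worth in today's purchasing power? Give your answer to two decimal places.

$761,445.96

Price-level factor over 4 years: (1 + 2.37%)^4 ≈ 1.0982237037.
Purchasing power today: $836,238 divided by that factor.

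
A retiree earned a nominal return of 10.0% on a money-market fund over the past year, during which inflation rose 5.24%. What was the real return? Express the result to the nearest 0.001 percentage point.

4.523%

Real return via the Fisher equation: (1 + 10.0%)/(1 + 5.24%) − 1 = 1.100/1.0524 − 1 ≈ 0.04523.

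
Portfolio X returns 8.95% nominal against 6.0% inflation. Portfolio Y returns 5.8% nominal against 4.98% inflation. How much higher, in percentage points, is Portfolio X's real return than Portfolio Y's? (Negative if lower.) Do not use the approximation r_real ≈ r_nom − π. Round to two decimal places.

Portfolio X real return: 1.0895/1.060 − 1 = 2.783%.
Portfolio Y real return: 1.058/1.0498 − 1 = 0.781%.
Difference: 2.783 − 0.781 = 2.002 pp.

2.00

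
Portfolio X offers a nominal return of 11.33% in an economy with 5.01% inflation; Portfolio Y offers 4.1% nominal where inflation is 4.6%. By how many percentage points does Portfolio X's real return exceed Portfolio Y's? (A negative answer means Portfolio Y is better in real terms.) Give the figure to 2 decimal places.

6.50

Portfolio X real return: 1.1133/1.0501 − 1 = 6.018%.
Portfolio Y real return: 1.041/1.046 − 1 = -0.478%.
Difference: 6.018 − (-0.478) = 6.496 pp.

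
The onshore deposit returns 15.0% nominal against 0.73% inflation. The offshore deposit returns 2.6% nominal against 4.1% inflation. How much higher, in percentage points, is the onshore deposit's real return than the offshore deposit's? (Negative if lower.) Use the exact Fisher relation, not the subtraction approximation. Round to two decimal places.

The onshore deposit real return: 1.150/1.0073 − 1 = 14.167%.
The offshore deposit real return: 1.026/1.041 − 1 = -1.441%.
Difference: 14.167 − (-1.441) = 15.608 pp.

15.61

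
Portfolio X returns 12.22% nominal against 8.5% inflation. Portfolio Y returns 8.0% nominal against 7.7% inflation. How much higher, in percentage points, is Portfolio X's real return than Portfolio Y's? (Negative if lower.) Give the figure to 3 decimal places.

Portfolio X real return: 1.1222/1.085 − 1 = 3.4286%.
Portfolio Y real return: 1.080/1.077 − 1 = 0.2786%.
Difference: 3.4286 − 0.2786 = 3.1500 pp.

3.150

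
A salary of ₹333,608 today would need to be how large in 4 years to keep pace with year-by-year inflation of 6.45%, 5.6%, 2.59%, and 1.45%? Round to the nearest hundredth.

₹390,304.11

Cumulative price-level factor: 1.0645 × 1.056 × 1.0259 × 1.0145 ≈ 1.1699482851.
Multiplying ₹333,608 by the price-level factor gives the future nominal sum.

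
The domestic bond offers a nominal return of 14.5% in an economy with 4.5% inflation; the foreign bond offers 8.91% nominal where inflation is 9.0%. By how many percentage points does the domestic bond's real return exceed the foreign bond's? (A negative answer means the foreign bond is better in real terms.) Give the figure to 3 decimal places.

9.652

The domestic bond real return: 1.145/1.045 − 1 = 9.5694%.
The foreign bond real return: 1.0891/1.090 − 1 = -0.0826%.
Difference: 9.5694 − (-0.0826) = 9.6520 pp.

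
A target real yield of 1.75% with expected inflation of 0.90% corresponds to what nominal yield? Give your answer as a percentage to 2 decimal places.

2.67%

By the Fisher equation, 1 + r_nom = (1 + 1.75%)(1 + 0.90%) = 1.0175 × 1.0090 = 1.0266575.
So r_nom = 2.66575%.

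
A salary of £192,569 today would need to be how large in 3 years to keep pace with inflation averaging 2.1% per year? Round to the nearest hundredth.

£204,957.40

Cumulative price-level factor: (1+2.1%)^3 = 1.064332261.
The nominal amount required is £192,569 scaled up by that factor.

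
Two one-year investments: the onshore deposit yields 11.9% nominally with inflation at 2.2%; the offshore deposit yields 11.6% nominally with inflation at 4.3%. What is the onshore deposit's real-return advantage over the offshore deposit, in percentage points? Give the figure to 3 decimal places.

The onshore deposit real return: 1.119/1.022 − 1 = 9.4912%.
The offshore deposit real return: 1.116/1.043 − 1 = 6.9990%.
Difference: 9.4912 − 6.9990 = 2.4922 pp.

2.492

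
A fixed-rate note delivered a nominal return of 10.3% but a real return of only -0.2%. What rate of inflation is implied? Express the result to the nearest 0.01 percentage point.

10.52%

From (1+r_nom) = (1+r_real)(1+π), we get 1+π = (1 + 10.3%)/(1 − 0.2%) = 1.103/0.998 ≈ 1.10521.
So π ≈ 10.5210%.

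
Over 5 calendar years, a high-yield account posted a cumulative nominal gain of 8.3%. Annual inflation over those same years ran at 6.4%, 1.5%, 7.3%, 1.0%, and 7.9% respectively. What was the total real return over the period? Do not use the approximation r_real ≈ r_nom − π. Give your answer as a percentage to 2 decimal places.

-14.24%

Cumulative inflation factor: 1.064 × 1.015 × 1.073 × 1.010 × 1.079 ≈ 1.26285.
Nominal growth factor: 1.08300. Real growth factor = 1.08300 / 1.26285 ≈ 0.85759.
Total real return ≈ -14.2413%.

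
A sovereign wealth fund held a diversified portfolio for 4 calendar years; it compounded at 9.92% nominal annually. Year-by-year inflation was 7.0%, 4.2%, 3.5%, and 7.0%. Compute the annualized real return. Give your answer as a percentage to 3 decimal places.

4.276%

Cumulative inflation factor: 1.070 × 1.042 × 1.035 × 1.070 ≈ 1.23474.
Nominal growth factor: 1.45985. Real growth factor = 1.45985 / 1.23474 ≈ 1.18231.
Annualized: 1.18231^(1/4) − 1 ≈ 0.04276.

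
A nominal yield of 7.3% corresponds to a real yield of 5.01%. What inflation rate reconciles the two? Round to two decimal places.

From (1+r_nom) = (1+r_real)(1+π), we get 1+π = (1 + 7.3%)/(1 + 5.01%) = 1.073/1.0501 ≈ 1.02181.
So π ≈ 2.1807%.

2.18%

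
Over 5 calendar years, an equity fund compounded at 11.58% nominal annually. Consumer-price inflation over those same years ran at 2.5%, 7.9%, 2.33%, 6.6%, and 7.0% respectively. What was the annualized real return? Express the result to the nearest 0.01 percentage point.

Cumulative inflation factor: 1.025 × 1.079 × 1.0233 × 1.066 × 1.070 ≈ 1.29089.
Nominal growth factor: 1.72954. Real growth factor = 1.72954 / 1.29089 ≈ 1.33981.
Annualized: 1.33981^(1/5) − 1 ≈ 0.06025.

6.03%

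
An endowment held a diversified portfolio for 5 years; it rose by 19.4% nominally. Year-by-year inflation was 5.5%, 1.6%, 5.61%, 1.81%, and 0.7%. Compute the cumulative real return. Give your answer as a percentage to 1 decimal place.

2.9%

Cumulative inflation factor: 1.055 × 1.016 × 1.0561 × 1.0181 × 1.007 ≈ 1.16057.
Nominal growth factor: 1.19400. Real growth factor = 1.19400 / 1.16057 ≈ 1.02881.
Total real return ≈ 2.8805%.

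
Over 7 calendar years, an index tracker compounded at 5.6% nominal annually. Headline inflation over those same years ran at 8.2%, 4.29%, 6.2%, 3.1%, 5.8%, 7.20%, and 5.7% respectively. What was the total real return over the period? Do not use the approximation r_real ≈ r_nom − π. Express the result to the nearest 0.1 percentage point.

-1.1%

Cumulative inflation factor: 1.082 × 1.0429 × 1.062 × 1.031 × 1.058 × 1.0720 × 1.057 ≈ 1.48118.
Nominal growth factor: 1.46436. Real growth factor = 1.46436 / 1.48118 ≈ 0.98864.
Total real return ≈ -1.1358%.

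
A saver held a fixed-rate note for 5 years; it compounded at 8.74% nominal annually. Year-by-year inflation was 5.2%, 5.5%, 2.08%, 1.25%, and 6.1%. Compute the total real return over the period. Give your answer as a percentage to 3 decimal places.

24.919%

Cumulative inflation factor: 1.052 × 1.055 × 1.0208 × 1.0125 × 1.061 ≈ 1.21708.
Nominal growth factor: 1.52036. Real growth factor = 1.52036 / 1.21708 ≈ 1.24919.
Total real return ≈ 24.9187%.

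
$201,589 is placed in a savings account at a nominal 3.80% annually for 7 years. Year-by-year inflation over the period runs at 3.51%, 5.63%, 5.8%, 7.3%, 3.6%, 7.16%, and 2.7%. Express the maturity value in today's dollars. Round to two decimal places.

Nominal value at maturity: $201,589 × (1 + 3.80%)^7 ≈ $261,726.87.
Price-level factor over 7 years: 1.0351 × 1.0563 × 1.058 × 1.073 × 1.036 × 1.0716 × 1.027 ≈ 1.4152002023.
The maturity value deflated by that factor is the answer in today's purchasing power.

$184,939.82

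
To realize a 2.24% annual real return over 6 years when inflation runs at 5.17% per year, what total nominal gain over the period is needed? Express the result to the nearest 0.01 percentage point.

54.55%

Required annual nominal rate: (1+2.24%)(1+5.17%) − 1 = 7.525808%.
Cumulative over 6 years: (1 + 0.07525808)^6 − 1 ≈ 0.54553.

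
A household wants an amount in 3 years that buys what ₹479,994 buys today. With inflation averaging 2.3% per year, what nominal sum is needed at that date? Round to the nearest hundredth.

₹513,881.18

Cumulative price-level factor: (1+2.3%)^3 = 1.070599167.
Multiplying ₹479,994 by the price-level factor gives the future nominal sum.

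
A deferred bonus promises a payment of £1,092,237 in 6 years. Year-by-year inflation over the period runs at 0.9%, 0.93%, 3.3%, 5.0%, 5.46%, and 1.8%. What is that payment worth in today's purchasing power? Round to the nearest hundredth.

£921,043.79

Price-level factor over 6 years: 1.009 × 1.0093 × 1.033 × 1.050 × 1.0546 × 1.018 ≈ 1.1858686964.
Purchasing power today: £1,092,237 divided by that factor.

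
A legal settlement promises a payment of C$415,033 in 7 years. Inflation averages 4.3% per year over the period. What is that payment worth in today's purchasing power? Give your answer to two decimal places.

C$309,095.35

Price-level factor over 7 years: (1 + 4.3%)^7 ≈ 1.3427345347.
Purchasing power today: C$415,033 divided by that factor.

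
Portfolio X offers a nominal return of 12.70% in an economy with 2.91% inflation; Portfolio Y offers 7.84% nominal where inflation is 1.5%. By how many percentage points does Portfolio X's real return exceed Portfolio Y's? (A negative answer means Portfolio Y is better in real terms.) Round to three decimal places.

Portfolio X real return: 1.1270/1.0291 − 1 = 9.5132%.
Portfolio Y real return: 1.0784/1.015 − 1 = 6.2463%.
Difference: 9.5132 − 6.2463 = 3.2669 pp.

3.267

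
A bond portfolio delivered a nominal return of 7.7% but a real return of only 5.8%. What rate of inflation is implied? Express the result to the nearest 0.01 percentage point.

From (1+r_nom) = (1+r_real)(1+π), we get 1+π = (1 + 7.7%)/(1 + 5.8%) = 1.077/1.058 ≈ 1.01796.
So π ≈ 1.7958%.

1.80%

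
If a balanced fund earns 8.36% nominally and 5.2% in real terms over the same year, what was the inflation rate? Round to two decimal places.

3.00%

From (1+r_nom) = (1+r_real)(1+π), we get 1+π = (1 + 8.36%)/(1 + 5.2%) = 1.0836/1.052 ≈ 1.03004.
So π ≈ 3.0038%.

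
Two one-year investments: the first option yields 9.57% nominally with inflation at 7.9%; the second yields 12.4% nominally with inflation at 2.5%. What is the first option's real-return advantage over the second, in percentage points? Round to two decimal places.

-8.11

The first option real return: 1.0957/1.079 − 1 = 1.548%.
The second real return: 1.124/1.025 − 1 = 9.659%.
Difference: 1.548 − 9.659 = -8.111 pp.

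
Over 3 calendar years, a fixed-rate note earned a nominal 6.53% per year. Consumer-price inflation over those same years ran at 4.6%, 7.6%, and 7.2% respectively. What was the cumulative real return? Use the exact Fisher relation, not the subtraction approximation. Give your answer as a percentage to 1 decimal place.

Cumulative inflation factor: 1.046 × 1.076 × 1.072 ≈ 1.20653.
Nominal growth factor: 1.20897. Real growth factor = 1.20897 / 1.20653 ≈ 1.00202.
Total real return ≈ 0.2021%.

0.2%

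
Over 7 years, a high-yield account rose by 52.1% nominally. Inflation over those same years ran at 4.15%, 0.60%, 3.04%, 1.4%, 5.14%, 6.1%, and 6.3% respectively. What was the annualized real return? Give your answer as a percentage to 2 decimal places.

2.29%

Cumulative inflation factor: 1.0415 × 1.0060 × 1.0304 × 1.014 × 1.0514 × 1.061 × 1.063 ≈ 1.29813.
Nominal growth factor: 1.52100. Real growth factor = 1.52100 / 1.29813 ≈ 1.17169.
Annualized: 1.17169^(1/7) − 1 ≈ 0.02289.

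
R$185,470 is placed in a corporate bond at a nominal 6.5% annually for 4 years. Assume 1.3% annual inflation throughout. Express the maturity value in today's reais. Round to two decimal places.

R$226,586.65

Nominal value at maturity: R$185,470 × (1 + 6.5%)^4 ≈ R$238,600.91.
Price-level factor over 4 years: (1 + 1.3%)^4 ≈ 1.0530228166.
The maturity value deflated by that factor is the answer in today's purchasing power.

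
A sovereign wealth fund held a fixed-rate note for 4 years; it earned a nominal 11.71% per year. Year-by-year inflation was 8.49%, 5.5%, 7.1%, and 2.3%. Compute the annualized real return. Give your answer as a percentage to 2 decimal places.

5.56%

Cumulative inflation factor: 1.0849 × 1.055 × 1.071 × 1.023 ≈ 1.25403.
Nominal growth factor: 1.55729. Real growth factor = 1.55729 / 1.25403 ≈ 1.24183.
Annualized: 1.24183^(1/4) − 1 ≈ 0.05564.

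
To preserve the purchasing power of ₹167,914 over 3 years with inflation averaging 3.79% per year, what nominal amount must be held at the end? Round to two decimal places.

Cumulative price-level factor: (1+3.79%)^3 ≈ 1.1180636699.
Multiplying ₹167,914 by the price-level factor gives the future nominal sum.

₹187,738.54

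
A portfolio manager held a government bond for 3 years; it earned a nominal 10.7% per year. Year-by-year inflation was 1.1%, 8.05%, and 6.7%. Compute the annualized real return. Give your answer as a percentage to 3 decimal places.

5.188%

Cumulative inflation factor: 1.011 × 1.0805 × 1.067 ≈ 1.16558.
Nominal growth factor: 1.35657. Real growth factor = 1.35657 / 1.16558 ≈ 1.16386.
Annualized: 1.16386^(1/3) − 1 ≈ 0.05188.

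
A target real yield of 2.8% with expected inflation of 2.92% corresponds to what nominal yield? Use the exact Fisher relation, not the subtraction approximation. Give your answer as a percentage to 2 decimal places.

By the Fisher equation, 1 + r_nom = (1 + 2.8%)(1 + 2.92%) = 1.028 × 1.0292 = 1.0580176.
So r_nom = 5.80176%.

5.80%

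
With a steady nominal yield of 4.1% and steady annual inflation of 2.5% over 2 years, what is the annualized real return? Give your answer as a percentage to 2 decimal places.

1.56%

With constant rates the annual real return is the same each year: (1+4.1%)/(1+2.5%) − 1 = 0.01561.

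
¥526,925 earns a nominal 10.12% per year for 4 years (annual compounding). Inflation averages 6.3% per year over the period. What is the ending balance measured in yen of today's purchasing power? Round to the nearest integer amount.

Nominal value at maturity: ¥526,925 × (1 + 10.12%)^4 ≈ ¥774,843.
Price-level factor over 4 years: (1 + 6.3%)^4 ≈ 1.2768299410.
Dividing the nominal maturity value by the price-level factor gives the value in today's money.

¥606,849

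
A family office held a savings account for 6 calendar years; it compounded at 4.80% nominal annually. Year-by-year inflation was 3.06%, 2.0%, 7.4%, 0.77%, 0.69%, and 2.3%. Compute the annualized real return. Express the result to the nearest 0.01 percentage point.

Cumulative inflation factor: 1.0306 × 1.020 × 1.074 × 1.0077 × 1.0069 × 1.023 ≈ 1.17189.
Nominal growth factor: 1.32485. Real growth factor = 1.32485 / 1.17189 ≈ 1.13052.
Annualized: 1.13052^(1/6) − 1 ≈ 0.02066.

2.07%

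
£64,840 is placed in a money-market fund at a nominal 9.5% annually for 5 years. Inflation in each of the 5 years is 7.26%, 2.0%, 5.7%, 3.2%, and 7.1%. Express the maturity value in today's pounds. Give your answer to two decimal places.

£79,860.40

Nominal value at maturity: £64,840 × (1 + 9.5%)^5 ≈ £102,073.64.
Price-level factor over 5 years: 1.0726 × 1.020 × 1.057 × 1.032 × 1.071 ≈ 1.2781508695.
The maturity value deflated by that factor is the answer in today's purchasing power.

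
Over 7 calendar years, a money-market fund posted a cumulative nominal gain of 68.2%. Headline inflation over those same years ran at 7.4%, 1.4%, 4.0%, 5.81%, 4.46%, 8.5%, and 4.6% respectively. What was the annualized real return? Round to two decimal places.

Cumulative inflation factor: 1.074 × 1.014 × 1.040 × 1.0581 × 1.0446 × 1.085 × 1.046 ≈ 1.42074.
Nominal growth factor: 1.68200. Real growth factor = 1.68200 / 1.42074 ≈ 1.18389.
Annualized: 1.18389^(1/7) − 1 ≈ 0.02441.

2.44%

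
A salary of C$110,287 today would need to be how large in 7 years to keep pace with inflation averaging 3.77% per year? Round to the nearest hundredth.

C$142,898.29

Cumulative price-level factor: (1+3.77%)^7 ≈ 1.2956948039.
Multiplying C$110,287 by the price-level factor gives the future nominal sum.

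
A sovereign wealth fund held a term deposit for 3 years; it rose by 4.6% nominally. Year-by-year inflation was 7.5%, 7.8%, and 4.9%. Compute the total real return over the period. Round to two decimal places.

-13.95%

Cumulative inflation factor: 1.075 × 1.078 × 1.049 ≈ 1.21563.
Nominal growth factor: 1.04600. Real growth factor = 1.04600 / 1.21563 ≈ 0.86046.
Total real return ≈ -13.9543%.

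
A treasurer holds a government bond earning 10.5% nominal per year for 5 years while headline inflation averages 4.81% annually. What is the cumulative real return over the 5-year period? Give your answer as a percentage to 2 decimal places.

The annual real rate is (1+10.5%)/(1+4.81%) − 1 = 5.4289%.
Compounded over 5 years: (1 + 0.054289)^5 − 1 ≈ 0.30256.

30.26%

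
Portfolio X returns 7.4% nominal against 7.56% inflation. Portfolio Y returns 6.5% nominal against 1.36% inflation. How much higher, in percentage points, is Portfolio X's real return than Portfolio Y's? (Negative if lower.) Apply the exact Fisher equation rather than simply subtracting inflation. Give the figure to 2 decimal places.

Portfolio X real return: 1.074/1.0756 − 1 = -0.149%.
Portfolio Y real return: 1.065/1.0136 − 1 = 5.071%.
Difference: -0.149 − 5.071 = -5.220 pp.

-5.22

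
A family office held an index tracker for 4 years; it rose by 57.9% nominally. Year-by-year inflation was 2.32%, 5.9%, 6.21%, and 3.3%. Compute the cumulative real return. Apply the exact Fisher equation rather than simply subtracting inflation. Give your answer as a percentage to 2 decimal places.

32.82%

Cumulative inflation factor: 1.0232 × 1.059 × 1.0621 × 1.033 ≈ 1.18884.
Nominal growth factor: 1.57900. Real growth factor = 1.57900 / 1.18884 ≈ 1.32819.
Total real return ≈ 32.8189%.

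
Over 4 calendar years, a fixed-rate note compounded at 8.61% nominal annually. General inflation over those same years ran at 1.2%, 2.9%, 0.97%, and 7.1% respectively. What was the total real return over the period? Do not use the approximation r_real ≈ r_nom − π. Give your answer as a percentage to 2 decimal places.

Cumulative inflation factor: 1.012 × 1.029 × 1.0097 × 1.071 ≈ 1.12610.
Nominal growth factor: 1.39149. Real growth factor = 1.39149 / 1.12610 ≈ 1.23567.
Total real return ≈ 23.5667%.

23.57%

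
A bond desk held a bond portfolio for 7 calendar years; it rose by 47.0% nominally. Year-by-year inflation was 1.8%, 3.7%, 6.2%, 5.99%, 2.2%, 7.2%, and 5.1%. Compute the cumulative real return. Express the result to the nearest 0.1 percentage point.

Cumulative inflation factor: 1.018 × 1.037 × 1.062 × 1.0599 × 1.022 × 1.072 × 1.051 ≈ 1.36825.
Nominal growth factor: 1.47000. Real growth factor = 1.47000 / 1.36825 ≈ 1.07437.
Total real return ≈ 7.4368%.

7.4%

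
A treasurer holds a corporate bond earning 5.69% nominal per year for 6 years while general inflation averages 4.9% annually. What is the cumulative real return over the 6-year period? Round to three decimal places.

The annual real rate is (1+5.69%)/(1+4.9%) − 1 = 0.7531%.
Compounded over 6 years: (1 + 0.007531)^6 − 1 ≈ 0.04605.

4.605%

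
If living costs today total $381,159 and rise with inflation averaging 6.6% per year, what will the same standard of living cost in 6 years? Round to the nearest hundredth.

Cumulative price-level factor: (1+6.6%)^6 ≈ 1.4673821377.
The nominal amount required is $381,159 scaled up by that factor.

$559,305.91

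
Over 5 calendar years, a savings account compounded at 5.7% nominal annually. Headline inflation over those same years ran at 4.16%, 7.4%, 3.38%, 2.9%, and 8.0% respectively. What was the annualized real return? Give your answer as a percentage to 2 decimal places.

0.53%

Cumulative inflation factor: 1.0416 × 1.074 × 1.0338 × 1.029 × 1.080 ≈ 1.28523.
Nominal growth factor: 1.31940. Real growth factor = 1.31940 / 1.28523 ≈ 1.02658.
Annualized: 1.02658^(1/5) − 1 ≈ 0.00526.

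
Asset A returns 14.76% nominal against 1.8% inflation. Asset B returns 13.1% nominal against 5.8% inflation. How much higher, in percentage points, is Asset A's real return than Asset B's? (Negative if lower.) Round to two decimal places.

5.83

Asset A real return: 1.1476/1.018 − 1 = 12.731%.
Asset B real return: 1.131/1.058 − 1 = 6.900%.
Difference: 12.731 − 6.900 = 5.831 pp.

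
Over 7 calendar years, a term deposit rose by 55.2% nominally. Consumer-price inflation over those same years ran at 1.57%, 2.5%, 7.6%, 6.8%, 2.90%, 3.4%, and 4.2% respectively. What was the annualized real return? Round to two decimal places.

Cumulative inflation factor: 1.0157 × 1.025 × 1.076 × 1.068 × 1.0290 × 1.034 × 1.042 ≈ 1.32641.
Nominal growth factor: 1.55200. Real growth factor = 1.55200 / 1.32641 ≈ 1.17008.
Annualized: 1.17008^(1/7) − 1 ≈ 0.02269.

2.27%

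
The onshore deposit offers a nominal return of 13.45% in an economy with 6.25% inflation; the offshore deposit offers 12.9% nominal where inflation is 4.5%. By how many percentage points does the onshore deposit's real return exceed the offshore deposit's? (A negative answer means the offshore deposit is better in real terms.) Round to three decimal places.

-1.262

The onshore deposit real return: 1.1345/1.0625 − 1 = 6.7765%.
The offshore deposit real return: 1.129/1.045 − 1 = 8.0383%.
Difference: 6.7765 − 8.0383 = -1.2618 pp.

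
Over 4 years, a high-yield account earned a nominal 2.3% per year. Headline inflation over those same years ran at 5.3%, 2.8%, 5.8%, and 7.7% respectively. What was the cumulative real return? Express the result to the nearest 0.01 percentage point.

-11.21%

Cumulative inflation factor: 1.053 × 1.028 × 1.058 × 1.077 ≈ 1.23345.
Nominal growth factor: 1.09522. Real growth factor = 1.09522 / 1.23345 ≈ 0.88793.
Total real return ≈ -11.2068%.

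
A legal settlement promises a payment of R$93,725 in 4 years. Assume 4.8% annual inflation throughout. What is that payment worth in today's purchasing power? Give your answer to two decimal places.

R$77,698.09

Price-level factor over 4 years: (1 + 4.8%)^4 ≈ 1.2062716764.
Purchasing power today: R$93,725 divided by that factor.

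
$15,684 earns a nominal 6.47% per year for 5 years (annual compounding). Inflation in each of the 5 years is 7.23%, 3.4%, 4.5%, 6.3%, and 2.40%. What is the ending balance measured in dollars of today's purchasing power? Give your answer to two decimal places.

$17,014.01

Nominal value at maturity: $15,684 × (1 + 6.47%)^5 ≈ $21,458.19.
Price-level factor over 5 years: 1.0723 × 1.034 × 1.045 × 1.063 × 1.0240 ≈ 1.2612069531.
Dividing the nominal maturity value by the price-level factor gives the value in today's money.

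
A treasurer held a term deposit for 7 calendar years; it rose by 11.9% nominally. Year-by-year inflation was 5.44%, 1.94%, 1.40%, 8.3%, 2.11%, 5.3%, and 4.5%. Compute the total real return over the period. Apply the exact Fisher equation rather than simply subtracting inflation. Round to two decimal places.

Cumulative inflation factor: 1.0544 × 1.0194 × 1.0140 × 1.083 × 1.0211 × 1.053 × 1.045 ≈ 1.32626.
Nominal growth factor: 1.11900. Real growth factor = 1.11900 / 1.32626 ≈ 0.84372.
Total real return ≈ -15.6275%.

-15.63%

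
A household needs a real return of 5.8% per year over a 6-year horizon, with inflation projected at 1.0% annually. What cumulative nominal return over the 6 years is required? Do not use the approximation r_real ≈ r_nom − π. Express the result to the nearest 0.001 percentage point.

48.882%

Required annual nominal rate: (1+5.8%)(1+1.0%) − 1 = 6.858%.
Cumulative over 6 years: (1 + 0.06858)^6 − 1 ≈ 0.48882.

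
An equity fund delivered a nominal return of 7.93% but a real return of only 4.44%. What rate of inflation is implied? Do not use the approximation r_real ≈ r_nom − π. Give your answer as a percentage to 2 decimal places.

3.34%

From (1+r_nom) = (1+r_real)(1+π), we get 1+π = (1 + 7.93%)/(1 + 4.44%) = 1.0793/1.0444 ≈ 1.03342.
So π ≈ 3.3416%.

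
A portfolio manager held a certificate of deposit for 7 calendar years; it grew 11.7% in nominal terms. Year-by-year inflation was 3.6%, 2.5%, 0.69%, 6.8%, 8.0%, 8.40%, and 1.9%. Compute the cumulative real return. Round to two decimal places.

-18.01%

Cumulative inflation factor: 1.036 × 1.025 × 1.0069 × 1.068 × 1.080 × 1.0840 × 1.019 ≈ 1.36229.
Nominal growth factor: 1.11700. Real growth factor = 1.11700 / 1.36229 ≈ 0.81995.
Total real return ≈ -18.0055%.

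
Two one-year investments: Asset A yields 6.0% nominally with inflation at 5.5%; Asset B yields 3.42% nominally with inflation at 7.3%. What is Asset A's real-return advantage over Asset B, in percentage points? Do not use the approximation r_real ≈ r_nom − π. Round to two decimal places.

4.09

Asset A real return: 1.060/1.055 − 1 = 0.474%.
Asset B real return: 1.0342/1.073 − 1 = -3.616%.
Difference: 0.474 − (-3.616) = 4.090 pp.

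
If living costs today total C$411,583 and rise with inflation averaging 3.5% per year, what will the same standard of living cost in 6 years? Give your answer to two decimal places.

C$505,940.59

Cumulative price-level factor: (1+3.5%)^6 ≈ 1.2292553263.
Multiplying C$411,583 by the price-level factor gives the future nominal sum.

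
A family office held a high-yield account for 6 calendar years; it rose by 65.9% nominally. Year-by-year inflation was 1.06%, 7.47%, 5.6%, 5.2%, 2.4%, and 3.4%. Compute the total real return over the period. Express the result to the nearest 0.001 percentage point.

Cumulative inflation factor: 1.0106 × 1.0747 × 1.056 × 1.052 × 1.024 × 1.034 ≈ 1.27752.
Nominal growth factor: 1.65900. Real growth factor = 1.65900 / 1.27752 ≈ 1.29861.
Total real return ≈ 29.8613%.

29.861%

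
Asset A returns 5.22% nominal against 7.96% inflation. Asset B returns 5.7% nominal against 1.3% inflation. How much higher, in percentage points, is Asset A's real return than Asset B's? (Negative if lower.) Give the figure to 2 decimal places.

Asset A real return: 1.0522/1.0796 − 1 = -2.538%.
Asset B real return: 1.057/1.013 − 1 = 4.344%.
Difference: -2.538 − 4.344 = -6.882 pp.

-6.88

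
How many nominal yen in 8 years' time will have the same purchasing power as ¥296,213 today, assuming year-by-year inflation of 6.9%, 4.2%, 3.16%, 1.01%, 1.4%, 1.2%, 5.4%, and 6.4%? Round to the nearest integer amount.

Cumulative price-level factor: 1.069 × 1.042 × 1.0316 × 1.0101 × 1.014 × 1.012 × 1.054 × 1.064 ≈ 1.3357397034.
Multiplying ¥296,213 by the price-level factor gives the future nominal sum.

¥395,663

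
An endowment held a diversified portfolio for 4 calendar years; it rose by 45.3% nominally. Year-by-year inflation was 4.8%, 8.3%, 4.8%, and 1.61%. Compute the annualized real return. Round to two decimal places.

Cumulative inflation factor: 1.048 × 1.083 × 1.048 × 1.0161 ≈ 1.20861.
Nominal growth factor: 1.45300. Real growth factor = 1.45300 / 1.20861 ≈ 1.20220.
Annualized: 1.20220^(1/4) − 1 ≈ 0.04712.

4.71%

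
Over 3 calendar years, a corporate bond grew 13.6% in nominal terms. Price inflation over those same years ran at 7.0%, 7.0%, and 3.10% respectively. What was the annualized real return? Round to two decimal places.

Cumulative inflation factor: 1.070 × 1.070 × 1.0310 ≈ 1.18039.
Nominal growth factor: 1.13600. Real growth factor = 1.13600 / 1.18039 ≈ 0.96239.
Annualized: 0.96239^(1/3) − 1 ≈ -0.01270.

-1.27%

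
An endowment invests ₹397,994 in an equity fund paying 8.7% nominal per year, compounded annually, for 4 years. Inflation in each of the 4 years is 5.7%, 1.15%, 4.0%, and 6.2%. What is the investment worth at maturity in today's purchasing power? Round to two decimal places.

₹470,539.37

Nominal value at maturity: ₹397,994 × (1 + 8.7%)^4 ≈ ₹555,641.53.
Price-level factor over 4 years: 1.057 × 1.0115 × 1.040 × 1.062 ≈ 1.1808608666.
Dividing the nominal maturity value by the price-level factor gives the value in today's money.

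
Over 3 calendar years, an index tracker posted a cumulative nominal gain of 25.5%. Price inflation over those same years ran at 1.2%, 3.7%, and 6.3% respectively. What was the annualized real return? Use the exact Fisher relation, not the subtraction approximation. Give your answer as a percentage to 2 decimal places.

Cumulative inflation factor: 1.012 × 1.037 × 1.063 ≈ 1.11556.
Nominal growth factor: 1.25500. Real growth factor = 1.25500 / 1.11556 ≈ 1.12500.
Annualized: 1.12500^(1/3) − 1 ≈ 0.04004.

4.00%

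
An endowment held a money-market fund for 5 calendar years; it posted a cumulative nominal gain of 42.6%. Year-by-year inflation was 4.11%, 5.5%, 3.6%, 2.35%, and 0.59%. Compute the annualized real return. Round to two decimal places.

Cumulative inflation factor: 1.0411 × 1.055 × 1.036 × 1.0235 × 1.0059 ≈ 1.17151.
Nominal growth factor: 1.42600. Real growth factor = 1.42600 / 1.17151 ≈ 1.21723.
Annualized: 1.21723^(1/5) − 1 ≈ 0.04010.

4.01%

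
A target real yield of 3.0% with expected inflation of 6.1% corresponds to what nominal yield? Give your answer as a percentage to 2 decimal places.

By the Fisher equation, 1 + r_nom = (1 + 3.0%)(1 + 6.1%) = 1.030 × 1.061 = 1.09283.
So r_nom = 9.283%.

9.28%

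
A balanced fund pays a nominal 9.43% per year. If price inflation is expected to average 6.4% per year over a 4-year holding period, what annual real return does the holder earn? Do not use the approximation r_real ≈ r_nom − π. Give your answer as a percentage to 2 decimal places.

2.85%

With constant rates the annual real return is the same each year: (1+9.43%)/(1+6.4%) − 1 = 0.02848.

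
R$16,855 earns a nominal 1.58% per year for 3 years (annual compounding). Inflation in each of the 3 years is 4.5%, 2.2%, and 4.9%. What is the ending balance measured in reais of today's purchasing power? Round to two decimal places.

R$15,769.24

Nominal value at maturity: R$16,855 × (1 + 1.58%)^3 ≈ R$17,666.62.
Price-level factor over 3 years: 1.045 × 1.022 × 1.049 = 1.12032151.
Dividing the nominal maturity value by the price-level factor gives the value in today's money.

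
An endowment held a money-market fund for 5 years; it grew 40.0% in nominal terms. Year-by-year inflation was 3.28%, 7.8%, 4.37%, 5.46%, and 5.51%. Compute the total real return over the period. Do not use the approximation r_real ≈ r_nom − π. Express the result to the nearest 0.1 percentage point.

Cumulative inflation factor: 1.0328 × 1.078 × 1.0437 × 1.0546 × 1.0551 ≈ 1.29298.
Nominal growth factor: 1.40000. Real growth factor = 1.40000 / 1.29298 ≈ 1.08277.
Total real return ≈ 8.2769%.

8.3%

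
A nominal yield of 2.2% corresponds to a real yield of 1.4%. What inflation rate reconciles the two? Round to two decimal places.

From (1+r_nom) = (1+r_real)(1+π), we get 1+π = (1 + 2.2%)/(1 + 1.4%) = 1.022/1.014 ≈ 1.00789.
So π ≈ 0.7890%.

0.79%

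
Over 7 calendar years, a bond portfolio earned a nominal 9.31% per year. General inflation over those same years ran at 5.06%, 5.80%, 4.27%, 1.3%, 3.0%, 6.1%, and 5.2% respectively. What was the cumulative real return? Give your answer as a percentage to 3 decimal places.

Cumulative inflation factor: 1.0506 × 1.0580 × 1.0427 × 1.013 × 1.030 × 1.061 × 1.052 ≈ 1.34977.
Nominal growth factor: 1.86474. Real growth factor = 1.86474 / 1.34977 ≈ 1.38153.
Total real return ≈ 38.1526%.

38.153%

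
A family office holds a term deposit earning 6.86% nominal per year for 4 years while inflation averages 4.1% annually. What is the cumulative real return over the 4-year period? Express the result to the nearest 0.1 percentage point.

The annual real rate is (1+6.86%)/(1+4.1%) − 1 = 2.6513%.
Compounded over 4 years: (1 + 0.026513)^4 − 1 ≈ 0.11034.

11.0%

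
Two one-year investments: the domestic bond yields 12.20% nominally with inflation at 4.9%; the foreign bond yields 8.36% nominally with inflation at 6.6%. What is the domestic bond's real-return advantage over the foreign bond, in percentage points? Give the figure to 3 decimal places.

5.308

The domestic bond real return: 1.1220/1.049 − 1 = 6.9590%.
The foreign bond real return: 1.0836/1.066 − 1 = 1.6510%.
Difference: 6.9590 − 1.6510 = 5.3080 pp.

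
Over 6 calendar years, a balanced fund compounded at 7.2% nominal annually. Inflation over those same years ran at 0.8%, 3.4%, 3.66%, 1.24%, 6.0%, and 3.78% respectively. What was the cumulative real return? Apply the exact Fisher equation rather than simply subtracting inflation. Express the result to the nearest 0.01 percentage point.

26.13%

Cumulative inflation factor: 1.008 × 1.034 × 1.0366 × 1.0124 × 1.060 × 1.0378 ≈ 1.20327.
Nominal growth factor: 1.51764. Real growth factor = 1.51764 / 1.20327 ≈ 1.26126.
Total real return ≈ 26.1260%.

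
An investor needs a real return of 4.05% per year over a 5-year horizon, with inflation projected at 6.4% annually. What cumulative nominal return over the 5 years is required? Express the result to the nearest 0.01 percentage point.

66.31%

Required annual nominal rate: (1+4.05%)(1+6.4%) − 1 = 10.7092%.
Cumulative over 5 years: (1 + 0.107092)^5 − 1 ≈ 0.66310.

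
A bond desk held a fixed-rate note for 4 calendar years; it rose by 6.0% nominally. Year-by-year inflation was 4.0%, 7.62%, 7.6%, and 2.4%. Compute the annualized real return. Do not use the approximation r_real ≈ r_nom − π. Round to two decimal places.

Cumulative inflation factor: 1.040 × 1.0762 × 1.076 × 1.024 ≈ 1.23321.
Nominal growth factor: 1.06000. Real growth factor = 1.06000 / 1.23321 ≈ 0.85954.
Annualized: 0.85954^(1/4) − 1 ≈ -0.03713.

-3.71%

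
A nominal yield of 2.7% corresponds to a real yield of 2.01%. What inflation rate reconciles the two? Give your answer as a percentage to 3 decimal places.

From (1+r_nom) = (1+r_real)(1+π), we get 1+π = (1 + 2.7%)/(1 + 2.01%) = 1.027/1.0201 ≈ 1.00676.
So π ≈ 0.6764%.

0.676%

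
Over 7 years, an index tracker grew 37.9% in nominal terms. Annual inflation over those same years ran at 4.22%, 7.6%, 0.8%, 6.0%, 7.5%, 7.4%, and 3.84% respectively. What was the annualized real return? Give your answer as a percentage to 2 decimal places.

-0.58%

Cumulative inflation factor: 1.0422 × 1.076 × 1.008 × 1.060 × 1.075 × 1.074 × 1.0384 ≈ 1.43651.
Nominal growth factor: 1.37900. Real growth factor = 1.37900 / 1.43651 ≈ 0.95997.
Annualized: 0.95997^(1/7) − 1 ≈ -0.00582.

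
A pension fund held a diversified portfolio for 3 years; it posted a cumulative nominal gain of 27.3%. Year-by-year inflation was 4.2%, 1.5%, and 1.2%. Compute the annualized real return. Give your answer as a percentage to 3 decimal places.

Cumulative inflation factor: 1.042 × 1.015 × 1.012 ≈ 1.07032.
Nominal growth factor: 1.27300. Real growth factor = 1.27300 / 1.07032 ≈ 1.18936.
Annualized: 1.18936^(1/3) − 1 ≈ 0.05951.

5.951%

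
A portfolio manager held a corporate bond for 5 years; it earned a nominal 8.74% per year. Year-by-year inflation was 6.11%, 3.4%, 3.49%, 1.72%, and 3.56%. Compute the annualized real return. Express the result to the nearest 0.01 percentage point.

4.91%

Cumulative inflation factor: 1.0611 × 1.034 × 1.0349 × 1.0172 × 1.0356 ≈ 1.19612.
Nominal growth factor: 1.52036. Real growth factor = 1.52036 / 1.19612 ≈ 1.27108.
Annualized: 1.27108^(1/5) − 1 ≈ 0.04914.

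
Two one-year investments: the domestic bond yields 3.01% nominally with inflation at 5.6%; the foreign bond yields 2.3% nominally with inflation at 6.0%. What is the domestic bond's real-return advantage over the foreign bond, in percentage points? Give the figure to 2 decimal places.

1.04

The domestic bond real return: 1.0301/1.056 − 1 = -2.453%.
The foreign bond real return: 1.023/1.060 − 1 = -3.491%.
Difference: -2.453 − (-3.491) = 1.038 pp.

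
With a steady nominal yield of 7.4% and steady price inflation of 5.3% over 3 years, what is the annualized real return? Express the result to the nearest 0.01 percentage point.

1.99%

With constant rates the annual real return is the same each year: (1+7.4%)/(1+5.3%) − 1 = 0.01994.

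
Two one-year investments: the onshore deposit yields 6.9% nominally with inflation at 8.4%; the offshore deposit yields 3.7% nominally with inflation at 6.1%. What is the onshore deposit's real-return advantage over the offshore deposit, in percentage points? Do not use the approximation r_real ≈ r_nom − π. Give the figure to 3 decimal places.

The onshore deposit real return: 1.069/1.084 − 1 = -1.3838%.
The offshore deposit real return: 1.037/1.061 − 1 = -2.2620%.
Difference: -1.3838 − (-2.2620) = 0.8782 pp.

0.878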